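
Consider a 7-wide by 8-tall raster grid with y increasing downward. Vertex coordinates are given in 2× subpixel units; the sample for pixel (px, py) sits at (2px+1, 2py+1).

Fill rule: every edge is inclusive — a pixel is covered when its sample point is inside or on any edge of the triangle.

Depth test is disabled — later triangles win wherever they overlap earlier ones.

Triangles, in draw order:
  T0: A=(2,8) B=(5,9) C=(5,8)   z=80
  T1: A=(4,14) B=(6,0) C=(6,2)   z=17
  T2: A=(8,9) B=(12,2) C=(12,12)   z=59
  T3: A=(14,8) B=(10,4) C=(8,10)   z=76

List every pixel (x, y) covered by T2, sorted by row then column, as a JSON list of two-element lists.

T0:
  2·area = 3  (B↔C swapped to make it positive)
  edge (2, 8)→(5, 8): d=(3,0) inclusive
  edge (5, 8)→(5, 9): d=(0,1) inclusive
  edge (5, 9)→(2, 8): d=(-3,-1) inclusive
    (2,0)@(5, 1): e=[-21,0,24] → .  [on edge]
    (2,1)@(5, 3): e=[-15,0,18] → .  [on edge]
    (2,2)@(5, 5): e=[-9,0,12] → .  [on edge]
    (2,3)@(5, 7): e=[-3,0,6] → .  [on edge]
    (2,4)@(5, 9): e=[3,0,0] → X  [on edge]
    (3,4)@(7, 9): e=[3,-2,2] → .
    (2,5)@(5, 11): e=[9,0,-6] → .  [on edge]
    (5,5)@(11, 11): e=[9,-6,0] → .  [on edge]
    (2,6)@(5, 13): e=[15,0,-12] → .  [on edge]
    (2,7)@(5, 15): e=[21,0,-18] → .  [on edge]
  covered (1 px):
    . . . . . . .
    . . . . . . .
    . . . . . . .
    . . . . . . .
    . . X . . . .
    . . . . . . .
    . . . . . . .
    . . . . . . .
T1:
  2·area = 4
  edge (4, 14)→(6, 0): d=(2,-14) inclusive
  edge (6, 0)→(6, 2): d=(0,2) inclusive
  edge (6, 2)→(4, 14): d=(-2,12) inclusive
    (2,3)@(5, 7): e=[0,2,2] → X  [on edge]
    (3,3)@(7, 7): e=[28,-2,-22] → .
    (2,4)@(5, 9): e=[4,2,-2] → .
  covered (1 px):
    . . . . . . .
    . . . . . . .
    . . . . . . .
    . . X . . . .
    . . . . . . .
    . . . . . . .
    . . . . . . .
    . . . . . . .
T2:
  2·area = 40
  edge (8, 9)→(12, 2): d=(4,-7) inclusive
  edge (12, 2)→(12, 12): d=(0,10) inclusive
  edge (12, 12)→(8, 9): d=(-4,-3) inclusive
    (5,2)@(11, 5): e=[5,10,25] → X
    (6,2)@(13, 5): e=[19,-10,31] → .
    (5,3)@(11, 7): e=[13,10,17] → X
    (6,3)@(13, 7): e=[27,-10,23] → .
    (4,4)@(9, 9): e=[7,30,3] → X
    (6,4)@(13, 9): e=[35,-10,15] → .
    (4,5)@(9, 11): e=[15,30,-5] → .
    (5,5)@(11, 11): e=[29,10,1] → X
    (6,5)@(13, 11): e=[43,-10,7] → .
    (5,6)@(11, 13): e=[37,10,-7] → .
  covered (5 px):
    . . . . . . .
    . . . . . . .
    . . . . . X .
    . . . . . X .
    . . . . X X .
    . . . . . X .
    . . . . . . .
    . . . . . . .
T3:
  2·area = 32  (B↔C swapped to make it positive)
  edge (14, 8)→(8, 10): d=(-6,2) inclusive
  edge (8, 10)→(10, 4): d=(2,-6) inclusive
  edge (10, 4)→(14, 8): d=(4,4) inclusive
    (3,0)@(7, 1): e=[56,-24,0] → .  [on edge]
    (5,0)@(11, 1): e=[48,0,-16] → .  [on edge]
    (4,1)@(9, 3): e=[40,-8,0] → .  [on edge]
    (5,2)@(11, 5): e=[24,8,0] → X  [on edge]
    (6,2)@(13, 5): e=[20,20,-8] → .
    (4,3)@(9, 7): e=[16,0,16] → X  [on edge]
    (6,3)@(13, 7): e=[8,24,0] → X  [on edge]
    (4,4)@(9, 9): e=[4,4,24] → X
    (5,4)@(11, 9): e=[0,16,16] → X  [on edge]
    (6,4)@(13, 9): e=[-4,28,8] → .
    (2,5)@(5, 11): e=[0,-16,48] → .  [on edge]
    (4,5)@(9, 11): e=[-8,8,32] → .
    (3,6)@(7, 13): e=[-16,0,48] → .  [on edge]
  covered (6 px):
    . . . . . . .
    . . . . . . .
    . . . . . X .
    . . . . X X X
    . . . . X X .
    . . . . . . .
    . . . . . . .
    . . . . . . .

Answer: [[5,2],[5,3],[4,4],[5,4],[5,5]]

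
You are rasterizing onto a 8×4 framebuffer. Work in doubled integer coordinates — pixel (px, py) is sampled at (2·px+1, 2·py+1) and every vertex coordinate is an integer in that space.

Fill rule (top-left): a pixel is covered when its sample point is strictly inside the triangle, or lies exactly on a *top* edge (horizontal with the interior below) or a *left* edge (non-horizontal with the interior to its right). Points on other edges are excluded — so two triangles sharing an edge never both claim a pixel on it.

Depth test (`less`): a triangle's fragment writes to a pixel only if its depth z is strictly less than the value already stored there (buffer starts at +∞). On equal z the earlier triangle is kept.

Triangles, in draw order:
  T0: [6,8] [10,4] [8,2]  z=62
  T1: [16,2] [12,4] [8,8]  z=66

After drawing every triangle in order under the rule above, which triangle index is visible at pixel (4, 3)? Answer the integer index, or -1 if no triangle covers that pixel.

T0:
  2·area = 16  (B↔C swapped to make it positive)
  edge (6, 8)→(8, 2): d=(2,-6) top-left  bias=+0
  edge (8, 2)→(10, 4): d=(2,2) right/bottom  bias=-1
  edge (10, 4)→(6, 8): d=(-4,4) right/bottom  bias=-1
    (3,0)@(7, 1): e=[-8,0,24] → ·  [on edge]
    (6,0)@(13, 1): e=[28,-12,0] → ·  [on edge]
    (4,1)@(9, 3): e=[8,0,8] → ·  [on edge]
    (5,1)@(11, 3): e=[20,-4,0] → ·  [on edge]
    (3,2)@(7, 5): e=[0,8,8] → █  [on edge]
    (4,2)@(9, 5): e=[12,4,0] → ·  [on edge]
    (5,2)@(11, 5): e=[24,0,-8] → ·  [on edge]
    (3,3)@(7, 7): e=[4,12,0] → ·  [on edge]
    (6,3)@(13, 7): e=[40,0,-24] → ·  [on edge]
  covered (1 px):
    · · · · · · · ·
    · · · · · · · ·
    · · · █ · · · ·
    · · · · · · · ·
T1:
  2·area = 8  (B↔C swapped to make it positive)
  edge (16, 2)→(8, 8): d=(-8,6) right/bottom  bias=-1
  edge (8, 8)→(12, 4): d=(4,-4) top-left  bias=+0
  edge (12, 4)→(16, 2): d=(4,-2) top-left  bias=+0
    (7,0)@(15, 1): e=[14,0,-6] → ·  [on edge]
    (6,1)@(13, 3): e=[10,0,-2] → ·  [on edge]
    (5,2)@(11, 5): e=[6,0,2] → █  [on edge]
    (6,2)@(13, 5): e=[-6,8,6] → ·
    (4,3)@(9, 7): e=[2,0,6] → █  [on edge]
    (5,3)@(11, 7): e=[-10,8,10] → ·
  covered (2 px):
    · · · · · · · ·
    · · · · · · · ·
    · · · · · █ · ·
    · · · · █ · · ·

Z-buffer (winner per pixel, '.' = empty):
  . . . . . . . .
  . . . . . . . .
  . . . 0 . 1 . .
  . . . . 1 . . .

Result: 1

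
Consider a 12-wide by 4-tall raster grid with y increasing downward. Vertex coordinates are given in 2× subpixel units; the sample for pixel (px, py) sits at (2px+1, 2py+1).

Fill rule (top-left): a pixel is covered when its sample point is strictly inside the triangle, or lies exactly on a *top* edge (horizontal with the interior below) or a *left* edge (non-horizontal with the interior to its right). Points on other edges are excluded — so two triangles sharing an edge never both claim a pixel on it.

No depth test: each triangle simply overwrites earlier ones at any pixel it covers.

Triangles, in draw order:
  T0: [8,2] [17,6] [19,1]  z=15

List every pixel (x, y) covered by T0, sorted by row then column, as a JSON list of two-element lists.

T0:
  2·area = 53  (B↔C swapped to make it positive)
  edge (8, 2)→(19, 1): d=(11,-1) top-left  bias=+0
  edge (19, 1)→(17, 6): d=(-2,5) right/bottom  bias=-1
  edge (17, 6)→(8, 2): d=(-9,-4) top-left  bias=+0
    (9,0)@(19, 1): e=[0,0,53] → ·  [on edge]
    (5,1)@(11, 3): e=[14,36,3] → #
    (6,1)@(13, 3): e=[16,26,11] → #
    (7,1)@(15, 3): e=[18,16,19] → #
    (8,1)@(17, 3): e=[20,6,27] → #
    (9,1)@(19, 3): e=[22,-4,35] → ·
    (5,2)@(11, 5): e=[36,32,-15] → ·
    (6,2)@(13, 5): e=[38,22,-7] → ·
    (7,2)@(15, 5): e=[40,12,1] → #
    (9,2)@(19, 5): e=[44,-8,17] → ·
    (7,3)@(15, 7): e=[62,8,-17] → ·
    (8,3)@(17, 7): e=[64,-2,-9] → ·
  covered (6 px):
    · · · · · · · · · · · ·
    · · · · · # # # # · · ·
    · · · · · · · # # · · ·
    · · · · · · · · · · · ·

Final: [[5,1],[6,1],[7,1],[8,1],[7,2],[8,2]]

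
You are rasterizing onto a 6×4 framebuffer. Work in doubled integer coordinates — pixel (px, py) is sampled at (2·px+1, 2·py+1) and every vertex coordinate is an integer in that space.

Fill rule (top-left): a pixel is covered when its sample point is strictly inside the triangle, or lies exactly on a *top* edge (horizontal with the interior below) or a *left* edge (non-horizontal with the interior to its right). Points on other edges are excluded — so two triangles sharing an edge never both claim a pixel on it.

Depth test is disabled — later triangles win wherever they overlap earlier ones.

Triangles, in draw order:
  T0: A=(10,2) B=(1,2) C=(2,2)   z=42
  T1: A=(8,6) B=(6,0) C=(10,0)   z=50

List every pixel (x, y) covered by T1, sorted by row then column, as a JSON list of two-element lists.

T0:
  degenerate (2·area = 0) — covers nothing
T1:
  2·area = 24
  edge (8, 6)→(6, 0): d=(-2,-6) top-left  bias=+0
  edge (6, 0)→(10, 0): d=(4,0) top-left  bias=+0
  edge (10, 0)→(8, 6): d=(-2,6) right/bottom  bias=-1
    (3,0)@(7, 1): e=[4,4,16] → X
    (4,0)@(9, 1): e=[16,4,4] → X
    (5,0)@(11, 1): e=[28,4,-8] → .
    (3,1)@(7, 3): e=[0,12,12] → X  [on edge]
    (4,1)@(9, 3): e=[12,12,0] → .  [on edge]
    (3,2)@(7, 5): e=[-4,20,8] → .
  covered (3 px):
    . . . X X .
    . . . X . .
    . . . . . .
    . . . . . .

Result: [[3,0],[4,0],[3,1]]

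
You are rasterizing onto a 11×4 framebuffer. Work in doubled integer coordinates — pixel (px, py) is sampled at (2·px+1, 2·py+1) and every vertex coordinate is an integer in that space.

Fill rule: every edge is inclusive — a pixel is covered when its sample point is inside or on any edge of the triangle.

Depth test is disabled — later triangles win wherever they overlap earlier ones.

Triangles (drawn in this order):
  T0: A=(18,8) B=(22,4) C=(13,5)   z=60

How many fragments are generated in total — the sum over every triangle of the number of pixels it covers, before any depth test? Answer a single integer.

T0:
  2·area = 32  (B↔C swapped to make it positive)
  edge (18, 8)→(13, 5): d=(-5,-3) inclusive
  edge (13, 5)→(22, 4): d=(9,-1) inclusive
  edge (22, 4)→(18, 8): d=(-4,4) inclusive
    (6,2)@(13, 5): e=[0,0,32] → X  [on edge]
    (7,2)@(15, 5): e=[6,2,24] → X
    (8,2)@(17, 5): e=[12,4,16] → X
    (9,2)@(19, 5): e=[18,6,8] → X
    (10,2)@(21, 5): e=[24,8,0] → X  [on edge]
    (6,3)@(13, 7): e=[-10,18,24] → .
    (7,3)@(15, 7): e=[-4,20,16] → .
    (8,3)@(17, 7): e=[2,22,8] → X
    (9,3)@(19, 7): e=[8,24,0] → X  [on edge]
    (10,3)@(21, 7): e=[14,26,-8] → .
  covered (7 px):
    . . . . . . . . . . .
    . . . . . . . . . . .
    . . . . . . X X X X X
    . . . . . . . . X X .

Answer: 7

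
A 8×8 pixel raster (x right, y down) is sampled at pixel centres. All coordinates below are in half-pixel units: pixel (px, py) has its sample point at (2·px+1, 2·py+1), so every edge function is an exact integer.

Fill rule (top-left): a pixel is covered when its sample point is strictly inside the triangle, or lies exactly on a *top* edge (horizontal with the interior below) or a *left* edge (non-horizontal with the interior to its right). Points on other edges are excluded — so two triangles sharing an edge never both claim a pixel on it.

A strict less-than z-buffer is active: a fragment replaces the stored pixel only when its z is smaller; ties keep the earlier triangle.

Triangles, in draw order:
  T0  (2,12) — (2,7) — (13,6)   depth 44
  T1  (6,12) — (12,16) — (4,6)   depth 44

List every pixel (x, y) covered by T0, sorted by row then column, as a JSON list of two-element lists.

T0:
  2·area = 55
  edge (2, 12)→(2, 7): d=(0,-5) top-left  bias=+0
  edge (2, 7)→(13, 6): d=(11,-1) top-left  bias=+0
  edge (13, 6)→(2, 12): d=(-11,6) right/bottom  bias=-1
    (1,3)@(3, 7): e=[5,1,49] → #
    (2,3)@(5, 7): e=[15,3,37] → #
    (3,3)@(7, 7): e=[25,5,25] → #
    (4,3)@(9, 7): e=[35,7,13] → #
    (5,3)@(11, 7): e=[45,9,1] → #
    (6,3)@(13, 7): e=[55,11,-11] → ·
    (1,4)@(3, 9): e=[5,23,27] → #
    (4,4)@(9, 9): e=[35,29,-9] → ·
    (5,4)@(11, 9): e=[45,31,-21] → ·
    (1,5)@(3, 11): e=[5,45,5] → #
    (2,5)@(5, 11): e=[15,47,-7] → ·
    (3,5)@(7, 11): e=[25,49,-19] → ·
  covered (9 px):
    · · · · · · · ·
    · · · · · · · ·
    · · · · · · · ·
    · # # # # # · ·
    · # # # · · · ·
    · # · · · · · ·
    · · · · · · · ·
    · · · · · · · ·
T1:
  2·area = 28  (B↔C swapped to make it positive)
  edge (6, 12)→(4, 6): d=(-2,-6) top-left  bias=+0
  edge (4, 6)→(12, 16): d=(8,10) right/bottom  bias=-1
  edge (12, 16)→(6, 12): d=(-6,-4) top-left  bias=+0
    (1,1)@(3, 3): e=[0,-14,42] → ·  [on edge]
    (2,4)@(5, 9): e=[0,14,14] → #  [on edge]
    (3,4)@(7, 9): e=[12,-6,22] → ·
    (2,5)@(5, 11): e=[-4,30,2] → ·
    (3,5)@(7, 11): e=[8,10,10] → #
    (4,5)@(9, 11): e=[20,-10,18] → ·
    (3,6)@(7, 13): e=[4,26,-2] → ·
    (4,6)@(9, 13): e=[16,6,6] → #
    (5,6)@(11, 13): e=[28,-14,14] → ·
    (3,7)@(7, 15): e=[0,42,-14] → ·  [on edge]
    (4,7)@(9, 15): e=[12,22,-6] → ·
    (5,7)@(11, 15): e=[24,2,2] → #
  covered (4 px):
    · · · · · · · ·
    · · · · · · · ·
    · · · · · · · ·
    · · · · · · · ·
    · · # · · · · ·
    · · · # · · · ·
    · · · · # · · ·
    · · · · · # · ·

Final: [[1,3],[2,3],[3,3],[4,3],[5,3],[1,4],[2,4],[3,4],[1,5]]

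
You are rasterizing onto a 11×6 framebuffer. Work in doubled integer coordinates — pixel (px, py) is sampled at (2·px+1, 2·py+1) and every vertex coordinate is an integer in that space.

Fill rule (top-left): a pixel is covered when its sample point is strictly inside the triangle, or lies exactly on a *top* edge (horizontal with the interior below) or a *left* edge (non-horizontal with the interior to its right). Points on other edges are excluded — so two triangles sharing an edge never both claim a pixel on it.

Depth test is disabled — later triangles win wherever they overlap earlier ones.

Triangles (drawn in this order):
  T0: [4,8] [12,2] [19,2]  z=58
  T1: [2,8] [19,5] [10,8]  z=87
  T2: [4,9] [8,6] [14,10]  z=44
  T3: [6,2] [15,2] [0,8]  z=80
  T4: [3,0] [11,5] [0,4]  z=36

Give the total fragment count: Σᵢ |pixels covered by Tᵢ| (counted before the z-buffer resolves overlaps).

T0:
  2·area = 42
  edge (4, 8)→(12, 2): d=(8,-6) top-left  bias=+0
  edge (12, 2)→(19, 2): d=(7,0) top-left  bias=+0
  edge (19, 2)→(4, 8): d=(-15,6) right/bottom  bias=-1
    (5,1)@(11, 3): e=[2,7,33] → █
    (6,1)@(13, 3): e=[14,7,21] → █
    (7,1)@(15, 3): e=[26,7,9] → █
    (8,1)@(17, 3): e=[38,7,-3] → ·
    (4,2)@(9, 5): e=[6,21,15] → █
    (6,2)@(13, 5): e=[30,21,-9] → ·
    (7,2)@(15, 5): e=[42,21,-21] → ·
    (4,3)@(9, 7): e=[22,35,-15] → ·
    (5,3)@(11, 7): e=[34,35,-27] → ·
  covered (5 px):
    · · · · · · · · · · ·
    · · · · · █ █ █ · · ·
    · · · · █ █ · · · · ·
    · · · · · · · · · · ·
    · · · · · · · · · · ·
    · · · · · · · · · · ·
T1:
  2·area = 24
  edge (2, 8)→(19, 5): d=(17,-3) top-left  bias=+0
  edge (19, 5)→(10, 8): d=(-9,3) right/bottom  bias=-1
  edge (10, 8)→(2, 8): d=(-8,0) right/bottom  bias=-1
    (9,2)@(19, 5): e=[0,0,24] → ·  [on edge]
    (4,3)@(9, 7): e=[4,12,8] → █
    (5,3)@(11, 7): e=[10,6,8] → █
    (6,3)@(13, 7): e=[16,0,8] → ·  [on edge]
    (3,4)@(7, 9): e=[32,0,-8] → ·  [on edge]
    (4,4)@(9, 9): e=[38,-6,-8] → ·
    (5,4)@(11, 9): e=[44,-12,-8] → ·
    (0,5)@(1, 11): e=[48,0,-24] → ·  [on edge]
  covered (2 px):
    · · · · · · · · · · ·
    · · · · · · · · · · ·
    · · · · · · · · · · ·
    · · · · █ █ · · · · ·
    · · · · · · · · · · ·
    · · · · · · · · · · ·
T2:
  2·area = 34
  edge (4, 9)→(8, 6): d=(4,-3) top-left  bias=+0
  edge (8, 6)→(14, 10): d=(6,4) right/bottom  bias=-1
  edge (14, 10)→(4, 9): d=(-10,-1) top-left  bias=+0
    (3,3)@(7, 7): e=[1,10,23] → █
    (4,3)@(9, 7): e=[7,2,25] → █
    (5,3)@(11, 7): e=[13,-6,27] → ·
    (2,4)@(5, 9): e=[3,30,1] → █
    (5,4)@(11, 9): e=[21,6,7] → █
    (6,4)@(13, 9): e=[27,-2,9] → ·
    (2,5)@(5, 11): e=[11,42,-19] → ·
    (3,5)@(7, 11): e=[17,34,-17] → ·
    (4,5)@(9, 11): e=[23,26,-15] → ·
    (5,5)@(11, 11): e=[29,18,-13] → ·
  covered (6 px):
    · · · · · · · · · · ·
    · · · · · · · · · · ·
    · · · · · · · · · · ·
    · · · █ █ · · · · · ·
    · · █ █ █ █ · · · · ·
    · · · · · · · · · · ·
T3:
  2·area = 54
  edge (6, 2)→(15, 2): d=(9,0) top-left  bias=+0
  edge (15, 2)→(0, 8): d=(-15,6) right/bottom  bias=-1
  edge (0, 8)→(6, 2): d=(6,-6) top-left  bias=+0
    (3,0)@(7, 1): e=[-9,63,0] → ·  [on edge]
    (2,1)@(5, 3): e=[9,45,0] → █  [on edge]
    (3,1)@(7, 3): e=[9,33,12] → █
    (4,1)@(9, 3): e=[9,21,24] → █
    (5,1)@(11, 3): e=[9,9,36] → █
    (6,1)@(13, 3): e=[9,-3,48] → ·
    (1,2)@(3, 5): e=[27,27,0] → █  [on edge]
    (4,2)@(9, 5): e=[27,-9,36] → ·
    (5,2)@(11, 5): e=[27,-21,48] → ·
    (0,3)@(1, 7): e=[45,9,0] → █  [on edge]
    (1,3)@(3, 7): e=[45,-3,12] → ·
    (2,3)@(5, 7): e=[45,-15,24] → ·
  covered (8 px):
    · · · · · · · · · · ·
    · · █ █ █ █ · · · · ·
    · █ █ █ · · · · · · ·
    █ · · · · · · · · · ·
    · · · · · · · · · · ·
    · · · · · · · · · · ·
T4:
  2·area = 47
  edge (3, 0)→(11, 5): d=(8,5) right/bottom  bias=-1
  edge (11, 5)→(0, 4): d=(-11,-1) top-left  bias=+0
  edge (0, 4)→(3, 0): d=(3,-4) top-left  bias=+0
    (1,0)@(3, 1): e=[8,36,3] → █
    (2,0)@(5, 1): e=[-2,38,11] → ·
    (0,1)@(1, 3): e=[34,12,1] → █
    (2,1)@(5, 3): e=[14,16,17] → █
    (3,1)@(7, 3): e=[4,18,25] → █
    (4,1)@(9, 3): e=[-6,20,33] → ·
    (0,2)@(1, 5): e=[50,-10,7] → ·
    (1,2)@(3, 5): e=[40,-8,15] → ·
    (2,2)@(5, 5): e=[30,-6,23] → ·
    (3,2)@(7, 5): e=[20,-4,31] → ·
    (5,2)@(11, 5): e=[0,0,47] → ·  [on edge]
  covered (5 px):
    · █ · · · · · · · · ·
    █ █ █ █ · · · · · · ·
    · · · · · · · · · · ·
    · · · · · · · · · · ·
    · · · · · · · · · · ·
    · · · · · · · · · · ·

Answer: 26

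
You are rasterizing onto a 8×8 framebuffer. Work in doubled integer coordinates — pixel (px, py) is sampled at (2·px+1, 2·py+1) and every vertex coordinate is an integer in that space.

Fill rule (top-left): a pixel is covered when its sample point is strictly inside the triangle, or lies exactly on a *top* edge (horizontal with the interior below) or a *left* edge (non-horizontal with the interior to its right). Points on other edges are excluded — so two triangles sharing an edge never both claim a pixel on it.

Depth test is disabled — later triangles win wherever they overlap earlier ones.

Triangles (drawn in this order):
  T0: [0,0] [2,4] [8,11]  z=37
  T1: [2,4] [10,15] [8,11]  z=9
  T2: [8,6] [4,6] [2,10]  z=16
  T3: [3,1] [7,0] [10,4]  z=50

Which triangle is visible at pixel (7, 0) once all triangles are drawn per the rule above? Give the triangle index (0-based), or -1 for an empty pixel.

T0:
  2·area = 10  (B↔C swapped to make it positive)
  edge (0, 0)→(8, 11): d=(8,11) right/bottom  bias=-1
  edge (8, 11)→(2, 4): d=(-6,-7) top-left  bias=+0
  edge (2, 4)→(0, 0): d=(-2,-4) top-left  bias=+0
    (1,2)@(3, 5): e=[7,1,2] → X
    (2,2)@(5, 5): e=[-15,15,10] → .
    (1,3)@(3, 7): e=[23,-11,-2] → .
    (2,3)@(5, 7): e=[1,3,6] → X
    (3,3)@(7, 7): e=[-21,17,14] → .
    (2,4)@(5, 9): e=[17,-9,2] → .
  covered (2 px):
    . . . . . . . .
    . . . . . . . .
    . X . . . . . .
    . . X . . . . .
    . . . . . . . .
    . . . . . . . .
    . . . . . . . .
    . . . . . . . .
T1:
  2·area = 10  (B↔C swapped to make it positive)
  edge (2, 4)→(8, 11): d=(6,7) right/bottom  bias=-1
  edge (8, 11)→(10, 15): d=(2,4) right/bottom  bias=-1
  edge (10, 15)→(2, 4): d=(-8,-11) top-left  bias=+0
    (1,0)@(3, 1): e=[-25,0,35] → .  [on edge]
    (2,2)@(5, 5): e=[-15,0,25] → .  [on edge]
    (3,4)@(7, 9): e=[-5,0,15] → .  [on edge]
    (4,6)@(9, 13): e=[5,0,5] → .  [on edge]
  covered (0 px):
    . . . . . . . .
    . . . . . . . .
    . . . . . . . .
    . . . . . . . .
    . . . . . . . .
    . . . . . . . .
    . . . . . . . .
    . . . . . . . .
T2:
  2·area = 16  (B↔C swapped to make it positive)
  edge (8, 6)→(2, 10): d=(-6,4) right/bottom  bias=-1
  edge (2, 10)→(4, 6): d=(2,-4) top-left  bias=+0
  edge (4, 6)→(8, 6): d=(4,0) top-left  bias=+0
    (2,3)@(5, 7): e=[6,6,4] → X
    (3,3)@(7, 7): e=[-2,14,4] → .
    (1,4)@(3, 9): e=[2,2,12] → X
    (2,4)@(5, 9): e=[-6,10,12] → .
    (1,5)@(3, 11): e=[-10,6,20] → .
  covered (2 px):
    . . . . . . . .
    . . . . . . . .
    . . . . . . . .
    . . X . . . . .
    . X . . . . . .
    . . . . . . . .
    . . . . . . . .
    . . . . . . . .
T3:
  2·area = 19
  edge (3, 1)→(7, 0): d=(4,-1) top-left  bias=+0
  edge (7, 0)→(10, 4): d=(3,4) right/bottom  bias=-1
  edge (10, 4)→(3, 1): d=(-7,-3) top-left  bias=+0
    (1,0)@(3, 1): e=[0,19,0] → X  [on edge]
    (2,0)@(5, 1): e=[2,11,6] → X
    (3,0)@(7, 1): e=[4,3,12] → X
    (4,0)@(9, 1): e=[6,-5,18] → .
    (1,1)@(3, 3): e=[8,25,-14] → .
    (2,1)@(5, 3): e=[10,17,-8] → .
    (3,1)@(7, 3): e=[12,9,-2] → .
    (4,1)@(9, 3): e=[14,1,4] → X
    (5,1)@(11, 3): e=[16,-7,10] → .
    (4,2)@(9, 5): e=[22,7,-10] → .
  covered (4 px):
    . X X X . . . .
    . . . . X . . .
    . . . . . . . .
    . . . . . . . .
    . . . . . . . .
    . . . . . . . .
    . . . . . . . .
    . . . . . . . .

Z-buffer (winner per pixel, '.' = empty):
  . 3 3 3 . . . .
  . . . . 3 . . .
  . 0 . . . . . .
  . . 2 . . . . .
  . 2 . . . . . .
  . . . . . . . .
  . . . . . . . .
  . . . . . . . .

Answer: -1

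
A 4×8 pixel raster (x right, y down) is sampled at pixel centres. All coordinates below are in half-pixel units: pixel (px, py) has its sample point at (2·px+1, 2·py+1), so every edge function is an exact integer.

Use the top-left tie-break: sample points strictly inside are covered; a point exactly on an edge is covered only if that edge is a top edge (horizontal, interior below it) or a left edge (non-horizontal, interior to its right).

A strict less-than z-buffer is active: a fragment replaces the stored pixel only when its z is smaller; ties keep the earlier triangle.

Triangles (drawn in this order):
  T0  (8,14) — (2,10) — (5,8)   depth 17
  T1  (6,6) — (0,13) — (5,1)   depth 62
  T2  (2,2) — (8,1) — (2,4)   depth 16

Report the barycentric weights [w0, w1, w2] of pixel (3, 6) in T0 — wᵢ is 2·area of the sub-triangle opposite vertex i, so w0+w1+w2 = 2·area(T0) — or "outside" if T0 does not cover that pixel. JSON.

T0:
  2·area = 24
  edge (8, 14)→(2, 10): d=(-6,-4) top-left  bias=+0
  edge (2, 10)→(5, 8): d=(3,-2) top-left  bias=+0
  edge (5, 8)→(8, 14): d=(3,6) right/bottom  bias=-1
    (2,4)@(5, 9): e=[18,3,3] → #
    (3,4)@(7, 9): e=[26,7,-9] → ·
    (2,5)@(5, 11): e=[6,9,9] → #
    (3,5)@(7, 11): e=[14,13,-3] → ·
    (2,6)@(5, 13): e=[-6,15,15] → ·
    (3,6)@(7, 13): e=[2,19,3] → #
    (3,7)@(7, 15): e=[-10,25,9] → ·
  covered (3 px):
    · · · ·
    · · · ·
    · · · ·
    · · · ·
    · · # ·
    · · # ·
    · · · #
    · · · ·
T1:
  2·area = 37
  edge (6, 6)→(0, 13): d=(-6,7) right/bottom  bias=-1
  edge (0, 13)→(5, 1): d=(5,-12) top-left  bias=+0
  edge (5, 1)→(6, 6): d=(1,5) right/bottom  bias=-1
    (2,0)@(5, 1): e=[37,0,0] → ·  [on edge]
    (2,1)@(5, 3): e=[25,10,2] → #
    (3,1)@(7, 3): e=[11,34,-8] → ·
    (2,2)@(5, 5): e=[13,20,4] → #
    (3,2)@(7, 5): e=[-1,44,-6] → ·
    (1,3)@(3, 7): e=[15,6,16] → #
    (3,3)@(7, 7): e=[-13,54,-4] → ·
    (1,4)@(3, 9): e=[3,16,18] → #
    (2,4)@(5, 9): e=[-11,40,8] → ·
    (0,5)@(1, 11): e=[5,2,30] → #
    (1,5)@(3, 11): e=[-9,26,20] → ·
    (3,5)@(7, 11): e=[-37,74,0] → ·  [on edge]
  covered (6 px):
    · · · ·
    · · # ·
    · · # ·
    · # # ·
    · # · ·
    # · · ·
    · · · ·
    · · · ·
T2:
  2·area = 12
  edge (2, 2)→(8, 1): d=(6,-1) top-left  bias=+0
  edge (8, 1)→(2, 4): d=(-6,3) right/bottom  bias=-1
  edge (2, 4)→(2, 2): d=(0,-2) top-left  bias=+0
    (1,1)@(3, 3): e=[7,3,2] → #
    (2,1)@(5, 3): e=[9,-3,6] → ·
    (1,2)@(3, 5): e=[19,-9,2] → ·
  covered (1 px):
    · · · ·
    · # · ·
    · · · ·
    · · · ·
    · · · ·
    · · · ·
    · · · ·
    · · · ·

Answer: [19,3,2]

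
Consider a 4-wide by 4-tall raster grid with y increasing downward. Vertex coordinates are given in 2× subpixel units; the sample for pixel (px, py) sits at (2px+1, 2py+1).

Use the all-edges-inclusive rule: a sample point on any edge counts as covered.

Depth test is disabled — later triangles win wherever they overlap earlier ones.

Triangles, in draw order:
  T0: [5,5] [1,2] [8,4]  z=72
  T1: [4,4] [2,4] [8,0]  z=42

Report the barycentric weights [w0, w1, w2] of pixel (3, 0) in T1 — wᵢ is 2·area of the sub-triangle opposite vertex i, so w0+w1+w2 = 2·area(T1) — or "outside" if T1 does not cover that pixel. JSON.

T0:
  2·area = 13
  edge (5, 5)→(1, 2): d=(-4,-3) inclusive
  edge (1, 2)→(8, 4): d=(7,2) inclusive
  edge (8, 4)→(5, 5): d=(-3,1) inclusive
    (1,1)@(3, 3): e=[2,3,8] → X
    (2,1)@(5, 3): e=[8,-1,6] → .
    (1,2)@(3, 5): e=[-6,17,2] → .
    (2,2)@(5, 5): e=[0,13,0] → X  [on edge]
    (3,2)@(7, 5): e=[6,9,-2] → .
    (2,3)@(5, 7): e=[-8,27,-6] → .
  covered (2 px):
    . . . .
    . X . .
    . . X .
    . . . .
T1:
  2·area = 8
  edge (4, 4)→(2, 4): d=(-2,0) inclusive
  edge (2, 4)→(8, 0): d=(6,-4) inclusive
  edge (8, 0)→(4, 4): d=(-4,4) inclusive
    (3,0)@(7, 1): e=[6,2,0] → X  [on edge]
    (2,1)@(5, 3): e=[2,6,0] → X  [on edge]
    (3,1)@(7, 3): e=[2,14,-8] → .
    (1,2)@(3, 5): e=[-2,10,0] → .  [on edge]
    (2,2)@(5, 5): e=[-2,18,-8] → .
    (0,3)@(1, 7): e=[-6,14,0] → .  [on edge]
  covered (2 px):
    . . . X
    . . X .
    . . . .
    . . . .

Final: [2,0,6]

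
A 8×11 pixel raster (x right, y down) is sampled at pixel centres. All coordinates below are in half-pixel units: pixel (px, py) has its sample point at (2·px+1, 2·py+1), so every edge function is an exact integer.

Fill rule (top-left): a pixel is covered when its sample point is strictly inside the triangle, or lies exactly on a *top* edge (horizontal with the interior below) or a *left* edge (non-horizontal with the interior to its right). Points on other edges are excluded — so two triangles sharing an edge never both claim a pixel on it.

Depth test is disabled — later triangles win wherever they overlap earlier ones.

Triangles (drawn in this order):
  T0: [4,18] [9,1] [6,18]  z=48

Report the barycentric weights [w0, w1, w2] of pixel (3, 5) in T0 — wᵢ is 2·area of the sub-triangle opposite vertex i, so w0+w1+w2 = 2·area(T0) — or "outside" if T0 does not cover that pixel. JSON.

T0:
  2·area = 34
  edge (4, 18)→(9, 1): d=(5,-17) top-left  bias=+0
  edge (9, 1)→(6, 18): d=(-3,17) right/bottom  bias=-1
  edge (6, 18)→(4, 18): d=(-2,0) right/bottom  bias=-1
    (4,0)@(9, 1): e=[0,0,34] → .  [on edge]
    (3,4)@(7, 9): e=[6,10,18] → X
    (4,4)@(9, 9): e=[40,-24,18] → .
    (3,5)@(7, 11): e=[16,4,14] → X
    (4,5)@(9, 11): e=[50,-30,14] → .
    (3,6)@(7, 13): e=[26,-2,10] → .
    (2,7)@(5, 15): e=[2,26,6] → X
    (3,7)@(7, 15): e=[36,-8,6] → .
    (2,8)@(5, 17): e=[12,20,2] → X
    (3,8)@(7, 17): e=[46,-14,2] → .
    (2,9)@(5, 19): e=[22,14,-2] → .
  covered (4 px):
    . . . . . . . .
    . . . . . . . .
    . . . . . . . .
    . . . . . . . .
    . . . X . . . .
    . . . X . . . .
    . . . . . . . .
    . . X . . . . .
    . . X . . . . .
    . . . . . . . .
    . . . . . . . .

Final: [4,14,16]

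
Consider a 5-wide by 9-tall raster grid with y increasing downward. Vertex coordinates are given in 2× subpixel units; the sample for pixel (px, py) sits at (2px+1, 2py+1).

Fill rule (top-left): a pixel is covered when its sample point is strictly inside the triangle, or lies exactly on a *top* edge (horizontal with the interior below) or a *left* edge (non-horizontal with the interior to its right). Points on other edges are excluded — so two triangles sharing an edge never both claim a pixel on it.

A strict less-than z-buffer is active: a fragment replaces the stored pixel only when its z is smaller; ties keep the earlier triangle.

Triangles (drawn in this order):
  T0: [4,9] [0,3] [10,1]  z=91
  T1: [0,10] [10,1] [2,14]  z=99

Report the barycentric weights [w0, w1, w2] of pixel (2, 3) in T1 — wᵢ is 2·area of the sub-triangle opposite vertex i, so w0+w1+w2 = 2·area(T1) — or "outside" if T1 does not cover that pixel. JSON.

T0:
  2·area = 68
  edge (4, 9)→(0, 3): d=(-4,-6) top-left  bias=+0
  edge (0, 3)→(10, 1): d=(10,-2) top-left  bias=+0
  edge (10, 1)→(4, 9): d=(-6,8) right/bottom  bias=-1
    (0,1)@(1, 3): e=[6,2,60] → X
    (1,1)@(3, 3): e=[18,6,44] → X
    (2,1)@(5, 3): e=[30,10,28] → X
    (3,1)@(7, 3): e=[42,14,12] → X
    (4,1)@(9, 3): e=[54,18,-4] → .
    (0,2)@(1, 5): e=[-2,22,48] → .
    (1,2)@(3, 5): e=[10,26,32] → X
    (3,2)@(7, 5): e=[34,34,0] → .  [on edge]
    (1,3)@(3, 7): e=[2,46,20] → X
    (3,3)@(7, 7): e=[26,54,-12] → .
    (1,4)@(3, 9): e=[-6,66,8] → .
    (2,4)@(5, 9): e=[6,70,-8] → .
    (0,6)@(1, 13): e=[-34,102,0] → .  [on edge]
  covered (8 px):
    . . . . .
    X X X X .
    . X X . .
    . X X . .
    . . . . .
    . . . . .
    . . . . .
    . . . . .
    . . . . .
T1:
  2·area = 58
  edge (0, 10)→(10, 1): d=(10,-9) top-left  bias=+0
  edge (10, 1)→(2, 14): d=(-8,13) right/bottom  bias=-1
  edge (2, 14)→(0, 10): d=(-2,-4) top-left  bias=+0
    (3,2)@(7, 5): e=[13,7,38] → X
    (4,2)@(9, 5): e=[31,-19,46] → .
    (2,3)@(5, 7): e=[15,17,26] → X
    (3,3)@(7, 7): e=[33,-9,34] → .
    (1,4)@(3, 9): e=[17,27,14] → X
    (3,4)@(7, 9): e=[53,-25,30] → .
    (0,5)@(1, 11): e=[19,37,2] → X
    (2,5)@(5, 11): e=[55,-15,18] → .
    (0,6)@(1, 13): e=[39,21,-2] → .
    (1,6)@(3, 13): e=[57,-5,6] → .
  covered (6 px):
    . . . . .
    . . . . .
    . . . X .
    . . X . .
    . X X . .
    X X . . .
    . . . . .
    . . . . .
    . . . . .

Final: [17,26,15]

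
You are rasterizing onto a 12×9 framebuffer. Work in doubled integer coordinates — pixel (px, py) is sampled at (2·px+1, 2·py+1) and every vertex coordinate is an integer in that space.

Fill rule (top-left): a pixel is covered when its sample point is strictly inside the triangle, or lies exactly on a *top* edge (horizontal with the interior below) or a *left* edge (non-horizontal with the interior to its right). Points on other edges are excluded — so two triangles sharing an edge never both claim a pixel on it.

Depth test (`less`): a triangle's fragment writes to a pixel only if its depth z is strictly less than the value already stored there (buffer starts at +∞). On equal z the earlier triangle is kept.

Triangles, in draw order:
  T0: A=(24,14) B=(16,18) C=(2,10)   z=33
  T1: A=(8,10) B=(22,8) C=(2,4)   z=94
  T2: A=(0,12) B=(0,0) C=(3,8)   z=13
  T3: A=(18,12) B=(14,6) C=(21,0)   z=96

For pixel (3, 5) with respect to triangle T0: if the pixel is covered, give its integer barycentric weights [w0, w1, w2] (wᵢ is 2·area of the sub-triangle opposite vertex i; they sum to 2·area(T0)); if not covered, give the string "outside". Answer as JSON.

T0:
  2·area = 120
  edge (24, 14)→(16, 18): d=(-8,4) right/bottom  bias=-1
  edge (16, 18)→(2, 10): d=(-14,-8) top-left  bias=+0
  edge (2, 10)→(24, 14): d=(22,4) right/bottom  bias=-1
    (2,5)@(5, 11): e=[100,10,10] → #
    (3,5)@(7, 11): e=[92,26,2] → #
    (4,5)@(9, 11): e=[84,42,-6] → ·
    (2,6)@(5, 13): e=[84,-18,54] → ·
    (3,6)@(7, 13): e=[76,-2,46] → ·
    (4,6)@(9, 13): e=[68,14,38] → #
    (5,6)@(11, 13): e=[60,30,30] → #
    (6,6)@(13, 13): e=[52,46,22] → #
    (7,6)@(15, 13): e=[44,62,14] → #
    (8,6)@(17, 13): e=[36,78,6] → #
    (9,6)@(19, 13): e=[28,94,-2] → ·
    (4,7)@(9, 15): e=[52,-14,82] → ·
  covered (15 px):
    · · · · · · · · · · · ·
    · · · · · · · · · · · ·
    · · · · · · · · · · · ·
    · · · · · · · · · · · ·
    · · · · · · · · · · · ·
    · · # # · · · · · · · ·
    · · · · # # # # # · · ·
    · · · · · # # # # # # ·
    · · · · · · · # # · · ·
T1:
  2·area = 96  (B↔C swapped to make it positive)
  edge (8, 10)→(2, 4): d=(-6,-6) top-left  bias=+0
  edge (2, 4)→(22, 8): d=(20,4) right/bottom  bias=-1
  edge (22, 8)→(8, 10): d=(-14,2) right/bottom  bias=-1
    (0,1)@(1, 3): e=[0,-16,112] → ·  [on edge]
    (1,2)@(3, 5): e=[0,16,80] → #  [on edge]
    (2,2)@(5, 5): e=[12,8,76] → #
    (3,2)@(7, 5): e=[24,0,72] → ·  [on edge]
    (1,3)@(3, 7): e=[-12,56,52] → ·
    (2,3)@(5, 7): e=[0,48,48] → #  [on edge]
    (3,3)@(7, 7): e=[12,40,44] → #
    (4,3)@(9, 7): e=[24,32,40] → #
    (5,3)@(11, 7): e=[36,24,36] → #
    (6,3)@(13, 7): e=[48,16,32] → #
    (7,3)@(15, 7): e=[60,8,28] → #
    (8,3)@(17, 7): e=[72,0,24] → ·  [on edge]
    (3,4)@(7, 9): e=[0,80,16] → #  [on edge]
    (7,4)@(15, 9): e=[48,48,0] → ·  [on edge]
    (0,5)@(1, 11): e=[-48,144,0] → ·  [on edge]
    (4,5)@(9, 11): e=[0,112,-16] → ·  [on edge]
    (5,6)@(11, 13): e=[0,144,-48] → ·  [on edge]
    (6,7)@(13, 15): e=[0,176,-80] → ·  [on edge]
    (7,8)@(15, 17): e=[0,208,-112] → ·  [on edge]
  covered (12 px):
    · · · · · · · · · · · ·
    · · · · · · · · · · · ·
    · # # · · · · · · · · ·
    · · # # # # # # · · · ·
    · · · # # # # · · · · ·
    · · · · · · · · · · · ·
    · · · · · · · · · · · ·
    · · · · · · · · · · · ·
    · · · · · · · · · · · ·
T2:
  2·area = 36
  edge (0, 12)→(0, 0): d=(0,-12) top-left  bias=+0
  edge (0, 0)→(3, 8): d=(3,8) right/bottom  bias=-1
  edge (3, 8)→(0, 12): d=(-3,4) right/bottom  bias=-1
    (0,1)@(1, 3): e=[12,1,23] → #
    (1,1)@(3, 3): e=[36,-15,15] → ·
    (0,2)@(1, 5): e=[12,7,17] → #
    (1,2)@(3, 5): e=[36,-9,9] → ·
    (0,3)@(1, 7): e=[12,13,11] → #
    (1,3)@(3, 7): e=[36,-3,3] → ·
    (0,4)@(1, 9): e=[12,19,5] → #
    (1,4)@(3, 9): e=[36,3,-3] → ·
    (0,5)@(1, 11): e=[12,25,-1] → ·
  covered (4 px):
    · · · · · · · · · · · ·
    # · · · · · · · · · · ·
    # · · · · · · · · · · ·
    # · · · · · · · · · · ·
    # · · · · · · · · · · ·
    · · · · · · · · · · · ·
    · · · · · · · · · · · ·
    · · · · · · · · · · · ·
    · · · · · · · · · · · ·
T3:
  2·area = 66
  edge (18, 12)→(14, 6): d=(-4,-6) top-left  bias=+0
  edge (14, 6)→(21, 0): d=(7,-6) top-left  bias=+0
  edge (21, 0)→(18, 12): d=(-3,12) right/bottom  bias=-1
    (9,1)@(19, 3): e=[42,9,15] → #
    (10,1)@(21, 3): e=[54,21,-9] → ·
    (8,2)@(17, 5): e=[22,11,33] → #
    (10,2)@(21, 5): e=[46,35,-15] → ·
    (7,3)@(15, 7): e=[2,13,51] → #
    (10,3)@(21, 7): e=[38,49,-21] → ·
    (7,4)@(15, 9): e=[-6,27,45] → ·
    (8,4)@(17, 9): e=[6,39,21] → #
    (9,4)@(19, 9): e=[18,51,-3] → ·
    (8,5)@(17, 11): e=[-2,53,15] → ·
  covered (7 px):
    · · · · · · · · · · · ·
    · · · · · · · · · # · ·
    · · · · · · · · # # · ·
    · · · · · · · # # # · ·
    · · · · · · · · # · · ·
    · · · · · · · · · · · ·
    · · · · · · · · · · · ·
    · · · · · · · · · · · ·
    · · · · · · · · · · · ·

Result: [26,2,92]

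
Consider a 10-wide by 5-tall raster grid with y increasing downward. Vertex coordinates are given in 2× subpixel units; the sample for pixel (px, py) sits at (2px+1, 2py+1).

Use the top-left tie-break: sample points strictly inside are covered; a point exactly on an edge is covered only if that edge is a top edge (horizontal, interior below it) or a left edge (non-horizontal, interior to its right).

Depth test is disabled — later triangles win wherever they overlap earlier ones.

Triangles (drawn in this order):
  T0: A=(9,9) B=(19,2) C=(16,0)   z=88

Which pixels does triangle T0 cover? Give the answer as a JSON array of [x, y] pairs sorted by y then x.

T0:
  2·area = 41  (B↔C swapped to make it positive)
  edge (9, 9)→(16, 0): d=(7,-9) top-left  bias=+0
  edge (16, 0)→(19, 2): d=(3,2) right/bottom  bias=-1
  edge (19, 2)→(9, 9): d=(-10,7) right/bottom  bias=-1
    (8,0)@(17, 1): e=[16,1,24] → █
    (9,0)@(19, 1): e=[34,-3,10] → ·
    (7,1)@(15, 3): e=[12,11,18] → █
    (9,1)@(19, 3): e=[48,3,-10] → ·
    (6,2)@(13, 5): e=[8,21,12] → █
    (7,2)@(15, 5): e=[26,17,-2] → ·
    (8,2)@(17, 5): e=[44,13,-16] → ·
    (5,3)@(11, 7): e=[4,31,6] → █
    (6,3)@(13, 7): e=[22,27,-8] → ·
    (4,4)@(9, 9): e=[0,41,0] → ·  [on edge]
    (5,4)@(11, 9): e=[18,37,-14] → ·
  covered (5 px):
    · · · · · · · · █ ·
    · · · · · · · █ █ ·
    · · · · · · █ · · ·
    · · · · · █ · · · ·
    · · · · · · · · · ·

Result: [[8,0],[7,1],[8,1],[6,2],[5,3]]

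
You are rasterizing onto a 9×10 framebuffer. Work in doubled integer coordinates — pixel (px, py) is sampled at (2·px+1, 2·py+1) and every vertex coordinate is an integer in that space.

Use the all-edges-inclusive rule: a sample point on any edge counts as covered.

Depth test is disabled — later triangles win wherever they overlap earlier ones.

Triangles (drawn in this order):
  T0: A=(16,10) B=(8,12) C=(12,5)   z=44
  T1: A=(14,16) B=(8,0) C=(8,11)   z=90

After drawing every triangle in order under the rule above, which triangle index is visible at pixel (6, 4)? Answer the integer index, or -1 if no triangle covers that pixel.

T0:
  2·area = 48
  edge (16, 10)→(8, 12): d=(-8,2) inclusive
  edge (8, 12)→(12, 5): d=(4,-7) inclusive
  edge (12, 5)→(16, 10): d=(4,5) inclusive
    (5,3)@(11, 7): e=[34,1,13] → █
    (6,3)@(13, 7): e=[30,15,3] → █
    (7,3)@(15, 7): e=[26,29,-7] → ·
    (5,4)@(11, 9): e=[18,9,21] → █
    (7,4)@(15, 9): e=[10,37,1] → █
    (8,4)@(17, 9): e=[6,51,-9] → ·
    (4,5)@(9, 11): e=[6,3,39] → █
    (6,5)@(13, 11): e=[-2,31,19] → ·
    (7,5)@(15, 11): e=[-6,45,9] → ·
    (4,6)@(9, 13): e=[-10,11,47] → ·
    (5,6)@(11, 13): e=[-14,25,37] → ·
  covered (7 px):
    · · · · · · · · ·
    · · · · · · · · ·
    · · · · · · · · ·
    · · · · · █ █ · ·
    · · · · · █ █ █ ·
    · · · · █ █ · · ·
    · · · · · · · · ·
    · · · · · · · · ·
    · · · · · · · · ·
    · · · · · · · · ·
T1:
  2·area = 66  (B↔C swapped to make it positive)
  edge (14, 16)→(8, 11): d=(-6,-5) inclusive
  edge (8, 11)→(8, 0): d=(0,-11) inclusive
  edge (8, 0)→(14, 16): d=(6,16) inclusive
    (4,1)@(9, 3): e=[53,11,2] → █
    (5,1)@(11, 3): e=[63,33,-30] → ·
    (4,2)@(9, 5): e=[41,11,14] → █
    (5,2)@(11, 5): e=[51,33,-18] → ·
    (4,3)@(9, 7): e=[29,11,26] → █
    (5,3)@(11, 7): e=[39,33,-6] → ·
    (4,4)@(9, 9): e=[17,11,38] → █
    (5,4)@(11, 9): e=[27,33,6] → █
    (6,4)@(13, 9): e=[37,55,-26] → ·
    (4,5)@(9, 11): e=[5,11,50] → █
    (6,5)@(13, 11): e=[25,55,-14] → ·
    (4,6)@(9, 13): e=[-7,11,62] → ·
  covered (9 px):
    · · · · · · · · ·
    · · · · █ · · · ·
    · · · · █ · · · ·
    · · · · █ · · · ·
    · · · · █ █ · · ·
    · · · · █ █ · · ·
    · · · · · █ · · ·
    · · · · · · █ · ·
    · · · · · · · · ·
    · · · · · · · · ·

Z-buffer (winner per pixel, '.' = empty):
  . . . . . . . . .
  . . . . 1 . . . .
  . . . . 1 . . . .
  . . . . 1 0 0 . .
  . . . . 1 1 0 0 .
  . . . . 1 1 . . .
  . . . . . 1 . . .
  . . . . . . 1 . .
  . . . . . . . . .
  . . . . . . . . .

Final: 0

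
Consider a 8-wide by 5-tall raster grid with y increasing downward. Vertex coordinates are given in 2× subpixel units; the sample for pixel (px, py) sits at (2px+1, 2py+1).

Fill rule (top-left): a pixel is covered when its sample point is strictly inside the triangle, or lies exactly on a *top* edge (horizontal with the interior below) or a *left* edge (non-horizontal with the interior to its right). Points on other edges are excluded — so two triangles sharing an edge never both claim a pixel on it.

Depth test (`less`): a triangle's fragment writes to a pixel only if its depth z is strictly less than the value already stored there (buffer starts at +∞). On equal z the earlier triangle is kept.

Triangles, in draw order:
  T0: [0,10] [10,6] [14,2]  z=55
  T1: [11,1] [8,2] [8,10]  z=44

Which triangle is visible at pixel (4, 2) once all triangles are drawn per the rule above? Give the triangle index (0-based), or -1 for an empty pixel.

T0:
  2·area = 24  (B↔C swapped to make it positive)
  edge (0, 10)→(14, 2): d=(14,-8) top-left  bias=+0
  edge (14, 2)→(10, 6): d=(-4,4) right/bottom  bias=-1
  edge (10, 6)→(0, 10): d=(-10,4) right/bottom  bias=-1
    (7,0)@(15, 1): e=[-6,0,30] → ·  [on edge]
    (6,1)@(13, 3): e=[6,0,18] → ·  [on edge]
    (4,2)@(9, 5): e=[2,8,14] → █
    (5,2)@(11, 5): e=[18,0,6] → ·  [on edge]
    (3,3)@(7, 7): e=[14,8,2] → █
    (4,3)@(9, 7): e=[30,0,-6] → ·  [on edge]
    (3,4)@(7, 9): e=[42,0,-18] → ·  [on edge]
  covered (2 px):
    · · · · · · · ·
    · · · · · · · ·
    · · · · █ · · ·
    · · · █ · · · ·
    · · · · · · · ·
T1:
  2·area = 24  (B↔C swapped to make it positive)
  edge (11, 1)→(8, 10): d=(-3,9) right/bottom  bias=-1
  edge (8, 10)→(8, 2): d=(0,-8) top-left  bias=+0
  edge (8, 2)→(11, 1): d=(3,-1) top-left  bias=+0
    (5,0)@(11, 1): e=[0,24,0] → ·  [on edge]
    (2,1)@(5, 3): e=[48,-24,0] → ·  [on edge]
    (4,1)@(9, 3): e=[12,8,4] → █
    (5,1)@(11, 3): e=[-6,24,6] → ·
    (4,2)@(9, 5): e=[6,8,10] → █
    (5,2)@(11, 5): e=[-12,24,12] → ·
    (4,3)@(9, 7): e=[0,8,16] → ·  [on edge]
  covered (2 px):
    · · · · · · · ·
    · · · · █ · · ·
    · · · · █ · · ·
    · · · · · · · ·
    · · · · · · · ·

Z-buffer (winner per pixel, '.' = empty):
  . . . . . . . .
  . . . . 1 . . .
  . . . . 1 . . .
  . . . 0 . . . .
  . . . . . . . .

Result: 1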